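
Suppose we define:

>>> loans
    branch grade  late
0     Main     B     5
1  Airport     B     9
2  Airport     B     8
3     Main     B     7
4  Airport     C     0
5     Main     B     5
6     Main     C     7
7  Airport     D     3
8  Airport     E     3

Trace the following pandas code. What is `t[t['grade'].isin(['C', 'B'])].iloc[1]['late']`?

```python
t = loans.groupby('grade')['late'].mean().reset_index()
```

group by grade, mean of late:
grade
B    6.8
C    3.5
D    3.0
E    3.0
Name: late, dtype: float64
reset_index():
  grade  late
0     B   6.8
1     C   3.5
2     D   3.0
3     E   3.0
filter rows where grade in ['C', 'B']:
  grade  late
0     B   6.8
1     C   3.5
value at position 1, column 'late' → 3.5

3.5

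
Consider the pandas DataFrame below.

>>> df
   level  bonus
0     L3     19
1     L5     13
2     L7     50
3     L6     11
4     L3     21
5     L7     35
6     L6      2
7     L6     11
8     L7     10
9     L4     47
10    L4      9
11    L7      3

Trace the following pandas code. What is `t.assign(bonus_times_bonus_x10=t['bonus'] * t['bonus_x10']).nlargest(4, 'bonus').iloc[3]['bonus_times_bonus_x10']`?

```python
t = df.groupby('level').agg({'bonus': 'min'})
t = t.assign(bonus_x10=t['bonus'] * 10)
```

group by level, min of bonus:
       bonus
level       
L3        19
L4         9
L5        13
L6         2
L7         3
add column bonus_x10 = t['bonus'] * 10:
       bonus  bonus_x10
level                  
L3        19        190
L4         9         90
L5        13        130
L6         2         20
L7         3         30
add column bonus_times_bonus_x10 = t['bonus'] * t['bonus_x10']:
       bonus  bonus_x10  bonus_times_bonus_x10
level                                         
L3        19        190                   3610
L4         9         90                    810
L5        13        130                   1690
L6         2         20                     40
L7         3         30                     90
take 4 rows with largest bonus:
       bonus  bonus_x10  bonus_times_bonus_x10
level                                         
L3        19        190                   3610
L5        13        130                   1690
L4         9         90                    810
L7         3         30                     90

90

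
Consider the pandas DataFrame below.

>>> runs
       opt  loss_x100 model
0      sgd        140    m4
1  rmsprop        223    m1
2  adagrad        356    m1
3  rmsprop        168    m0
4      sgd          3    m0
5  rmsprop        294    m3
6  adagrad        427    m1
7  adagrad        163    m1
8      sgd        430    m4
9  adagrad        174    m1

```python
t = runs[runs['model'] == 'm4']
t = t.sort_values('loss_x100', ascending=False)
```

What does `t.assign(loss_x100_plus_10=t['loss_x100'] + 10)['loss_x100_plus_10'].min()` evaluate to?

150

filter rows where model == 'm4':
   opt  loss_x100 model
0  sgd        140    m4
8  sgd        430    m4
sort by loss_x100 descending:
   opt  loss_x100 model
8  sgd        430    m4
0  sgd        140    m4
add column loss_x100_plus_10 = t['loss_x100'] + 10:
   opt  loss_x100 model  loss_x100_plus_10
8  sgd        430    m4                440
0  sgd        140    m4                150
min of column 'loss_x100_plus_10' → 150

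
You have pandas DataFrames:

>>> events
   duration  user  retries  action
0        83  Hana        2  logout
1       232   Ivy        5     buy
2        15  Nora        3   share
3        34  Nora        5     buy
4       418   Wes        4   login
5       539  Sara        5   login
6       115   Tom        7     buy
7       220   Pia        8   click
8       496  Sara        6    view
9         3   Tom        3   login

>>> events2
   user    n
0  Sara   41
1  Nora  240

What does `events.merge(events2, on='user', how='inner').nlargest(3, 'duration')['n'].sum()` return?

322

merge on 'user' (how='inner') → 4 rows:
   duration  user  retries action    n
0        15  Nora        3  share  240
1        34  Nora        5    buy  240
2       539  Sara        5  login   41
3       496  Sara        6   view   41
take 3 rows with largest duration:
   duration  user  retries action    n
2       539  Sara        5  login   41
3       496  Sara        6   view   41
1        34  Nora        5    buy  240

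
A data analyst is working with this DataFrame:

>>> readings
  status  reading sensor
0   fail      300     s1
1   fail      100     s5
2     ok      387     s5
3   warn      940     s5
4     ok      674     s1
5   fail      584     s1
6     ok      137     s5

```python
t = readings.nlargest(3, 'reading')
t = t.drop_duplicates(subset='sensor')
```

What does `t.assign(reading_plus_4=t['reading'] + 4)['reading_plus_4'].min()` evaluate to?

678

take 3 rows with largest reading:
  status  reading sensor
3   warn      940     s5
4     ok      674     s1
5   fail      584     s1
drop duplicate sensor (keep=first):
  status  reading sensor
3   warn      940     s5
4     ok      674     s1
add column reading_plus_4 = t['reading'] + 4:
  status  reading sensor  reading_plus_4
3   warn      940     s5             944
4     ok      674     s1             678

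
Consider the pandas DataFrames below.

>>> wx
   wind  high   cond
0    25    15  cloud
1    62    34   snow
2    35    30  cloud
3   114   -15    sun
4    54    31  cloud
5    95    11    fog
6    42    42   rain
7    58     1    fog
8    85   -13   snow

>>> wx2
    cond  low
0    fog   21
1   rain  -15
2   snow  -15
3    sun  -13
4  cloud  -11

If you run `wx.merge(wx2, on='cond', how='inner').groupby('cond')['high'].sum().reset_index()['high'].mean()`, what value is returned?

27.2

merge on 'cond' (how='inner') → 9 rows:
   wind  high   cond  low
0    25    15  cloud  -11
1    62    34   snow  -15
2    35    30  cloud  -11
3   114   -15    sun  -13
4    54    31  cloud  -11
5    95    11    fog   21
6    42    42   rain  -15
7    58     1    fog   21
8    85   -13   snow  -15
group by cond, sum of high:
cond
cloud    76
fog      12
rain     42
snow     21
sun     -15
Name: high, dtype: int64
reset_index():
    cond  high
0  cloud    76
1    fog    12
2   rain    42
3   snow    21
4    sun   -15
mean of column 'high' → 27.2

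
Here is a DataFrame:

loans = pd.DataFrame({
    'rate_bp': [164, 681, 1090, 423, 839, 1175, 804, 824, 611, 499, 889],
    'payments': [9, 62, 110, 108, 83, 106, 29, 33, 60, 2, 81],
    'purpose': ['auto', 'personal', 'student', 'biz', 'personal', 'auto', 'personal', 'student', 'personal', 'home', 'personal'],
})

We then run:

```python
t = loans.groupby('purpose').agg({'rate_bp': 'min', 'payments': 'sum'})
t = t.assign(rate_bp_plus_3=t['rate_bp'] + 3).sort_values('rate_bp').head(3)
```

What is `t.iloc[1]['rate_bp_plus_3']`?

group by purpose: min(rate_bp), sum(payments):
          rate_bp  payments
purpose                    
auto          164       115
biz           423       108
home          499         2
personal      611       315
student       824       143
add column rate_bp_plus_3 = t['rate_bp'] + 3:
          rate_bp  payments  rate_bp_plus_3
purpose                                    
auto          164       115             167
biz           423       108             426
home          499         2             502
personal      611       315             614
student       824       143             827
sort by rate_bp:
          rate_bp  payments  rate_bp_plus_3
purpose                                    
auto          164       115             167
biz           423       108             426
home          499         2             502
personal      611       315             614
student       824       143             827
take first 3 rows:
         rate_bp  payments  rate_bp_plus_3
purpose                                   
auto         164       115             167
biz          423       108             426
home         499         2             502

426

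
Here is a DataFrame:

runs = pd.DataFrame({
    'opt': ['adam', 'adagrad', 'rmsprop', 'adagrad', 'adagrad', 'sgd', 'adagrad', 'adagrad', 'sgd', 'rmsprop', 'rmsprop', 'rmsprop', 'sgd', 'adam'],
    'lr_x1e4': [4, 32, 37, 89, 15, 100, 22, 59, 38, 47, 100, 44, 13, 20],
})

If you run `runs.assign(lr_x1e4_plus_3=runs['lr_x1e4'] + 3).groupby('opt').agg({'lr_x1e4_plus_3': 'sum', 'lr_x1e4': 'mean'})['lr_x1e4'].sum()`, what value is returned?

add column lr_x1e4_plus_3 = runs['lr_x1e4'] + 3:
        opt  lr_x1e4  lr_x1e4_plus_3
0      adam        4               7
1   adagrad       32              35
2   rmsprop       37              40
3   adagrad       89              92
4   adagrad       15              18
5       sgd      100             103
6   adagrad       22              25
7   adagrad       59              62
8       sgd       38              41
9   rmsprop       47              50
10  rmsprop      100             103
11  rmsprop       44              47
12      sgd       13              16
13     adam       20              23
group by opt: sum(lr_x1e4_plus_3), mean(lr_x1e4):
         lr_x1e4_plus_3    lr_x1e4
opt                               
adagrad             232  43.400000
adam                 30  12.000000
rmsprop             240  57.000000
sgd                 160  50.333333
sum of column 'lr_x1e4' → 162.733333333

162.733333333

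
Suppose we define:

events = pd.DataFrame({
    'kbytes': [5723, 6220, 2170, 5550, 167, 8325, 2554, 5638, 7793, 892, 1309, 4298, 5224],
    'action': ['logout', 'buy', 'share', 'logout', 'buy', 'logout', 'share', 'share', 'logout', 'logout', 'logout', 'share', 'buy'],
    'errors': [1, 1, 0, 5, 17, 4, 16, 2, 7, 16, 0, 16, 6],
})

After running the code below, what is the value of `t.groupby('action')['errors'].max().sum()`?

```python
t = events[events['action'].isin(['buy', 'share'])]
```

filter rows where action in ['buy', 'share']:
    kbytes action  errors
1     6220    buy       1
2     2170  share       0
4      167    buy      17
6     2554  share      16
7     5638  share       2
11    4298  share      16
12    5224    buy       6
group by action, max of errors:
action
buy      17
share    16
Name: errors, dtype: int64
The sum of the resulting series is 33.

33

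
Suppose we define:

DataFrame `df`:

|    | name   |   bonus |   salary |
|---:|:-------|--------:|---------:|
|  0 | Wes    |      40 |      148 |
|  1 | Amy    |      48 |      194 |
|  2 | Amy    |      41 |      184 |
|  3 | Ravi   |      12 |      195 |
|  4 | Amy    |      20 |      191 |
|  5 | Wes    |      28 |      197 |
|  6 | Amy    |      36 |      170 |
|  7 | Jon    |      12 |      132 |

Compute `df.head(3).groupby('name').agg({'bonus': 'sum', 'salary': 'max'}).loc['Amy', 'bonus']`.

89

take first 3 rows:
  name  bonus  salary
0  Wes     40     148
1  Amy     48     194
2  Amy     41     184
group by name: sum(bonus), max(salary):
      bonus  salary
name               
Amy      89     194
Wes      40     148
The value at row 'Amy', column 'bonus' is 89.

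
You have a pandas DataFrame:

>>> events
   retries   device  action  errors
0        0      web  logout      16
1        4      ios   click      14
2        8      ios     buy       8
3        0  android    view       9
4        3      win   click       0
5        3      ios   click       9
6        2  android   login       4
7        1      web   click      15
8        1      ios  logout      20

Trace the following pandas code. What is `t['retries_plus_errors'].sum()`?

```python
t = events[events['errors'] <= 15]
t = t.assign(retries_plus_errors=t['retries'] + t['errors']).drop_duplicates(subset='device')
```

46

filter rows where errors <= 15:
   retries   device action  errors
1        4      ios  click      14
2        8      ios    buy       8
3        0  android   view       9
4        3      win  click       0
5        3      ios  click       9
6        2  android  login       4
7        1      web  click      15
add column retries_plus_errors = t['retries'] + t['errors']:
   retries   device action  errors  retries_plus_errors
1        4      ios  click      14                   18
2        8      ios    buy       8                   16
3        0  android   view       9                    9
4        3      win  click       0                    3
5        3      ios  click       9                   12
6        2  android  login       4                    6
7        1      web  click      15                   16
drop duplicate device (keep=first):
   retries   device action  errors  retries_plus_errors
1        4      ios  click      14                   18
3        0  android   view       9                    9
4        3      win  click       0                    3
7        1      web  click      15                   16
So sum() = 46.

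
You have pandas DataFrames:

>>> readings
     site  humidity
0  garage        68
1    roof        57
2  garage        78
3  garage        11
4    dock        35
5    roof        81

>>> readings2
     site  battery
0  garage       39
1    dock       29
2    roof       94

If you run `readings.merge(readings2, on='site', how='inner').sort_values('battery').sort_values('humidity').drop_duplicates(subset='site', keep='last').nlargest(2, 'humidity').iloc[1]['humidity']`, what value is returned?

merge on 'site' (how='inner') → 6 rows:
     site  humidity  battery
0  garage        68       39
1    roof        57       94
2  garage        78       39
3  garage        11       39
4    dock        35       29
5    roof        81       94
sort by battery:
     site  humidity  battery
4    dock        35       29
0  garage        68       39
2  garage        78       39
3  garage        11       39
1    roof        57       94
5    roof        81       94
sort by humidity:
     site  humidity  battery
3  garage        11       39
4    dock        35       29
1    roof        57       94
0  garage        68       39
2  garage        78       39
5    roof        81       94
drop duplicate site (keep=last):
     site  humidity  battery
4    dock        35       29
2  garage        78       39
5    roof        81       94
take 2 rows with largest humidity:
     site  humidity  battery
5    roof        81       94
2  garage        78       39
value at position 1, column 'humidity' → 78

78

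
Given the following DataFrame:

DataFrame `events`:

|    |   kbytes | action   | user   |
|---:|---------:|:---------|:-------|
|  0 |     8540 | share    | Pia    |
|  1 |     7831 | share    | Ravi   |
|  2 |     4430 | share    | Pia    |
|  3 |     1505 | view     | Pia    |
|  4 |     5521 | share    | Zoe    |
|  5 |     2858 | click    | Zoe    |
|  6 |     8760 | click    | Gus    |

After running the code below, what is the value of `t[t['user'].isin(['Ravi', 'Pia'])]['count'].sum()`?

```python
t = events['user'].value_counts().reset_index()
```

4

value_counts of user:
user
Pia     3
Zoe     2
Ravi    1
Gus     1
Name: count, dtype: int64
reset_index():
   user  count
0   Pia      3
1   Zoe      2
2  Ravi      1
3   Gus      1
filter rows where user in ['Ravi', 'Pia']:
   user  count
0   Pia      3
2  Ravi      1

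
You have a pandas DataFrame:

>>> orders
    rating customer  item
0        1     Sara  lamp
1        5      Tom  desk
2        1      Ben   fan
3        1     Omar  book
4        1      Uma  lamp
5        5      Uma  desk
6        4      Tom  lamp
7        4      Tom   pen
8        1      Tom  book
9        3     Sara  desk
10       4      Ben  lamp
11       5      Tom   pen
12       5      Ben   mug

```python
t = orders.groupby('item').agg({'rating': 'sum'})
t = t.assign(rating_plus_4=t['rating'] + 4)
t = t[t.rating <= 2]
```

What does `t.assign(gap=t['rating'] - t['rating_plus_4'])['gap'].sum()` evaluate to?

group by item, sum of rating:
      rating
item        
book       2
desk      13
fan        1
lamp      10
mug        5
pen        9
add column rating_plus_4 = t['rating'] + 4:
      rating  rating_plus_4
item                       
book       2              6
desk      13             17
fan        1              5
lamp      10             14
mug        5              9
pen        9             13
filter rows where rating <= 2:
      rating  rating_plus_4
item                       
book       2              6
fan        1              5
add column gap = t['rating'] - t['rating_plus_4']:
      rating  rating_plus_4  gap
item                            
book       2              6   -4
fan        1              5   -4

-8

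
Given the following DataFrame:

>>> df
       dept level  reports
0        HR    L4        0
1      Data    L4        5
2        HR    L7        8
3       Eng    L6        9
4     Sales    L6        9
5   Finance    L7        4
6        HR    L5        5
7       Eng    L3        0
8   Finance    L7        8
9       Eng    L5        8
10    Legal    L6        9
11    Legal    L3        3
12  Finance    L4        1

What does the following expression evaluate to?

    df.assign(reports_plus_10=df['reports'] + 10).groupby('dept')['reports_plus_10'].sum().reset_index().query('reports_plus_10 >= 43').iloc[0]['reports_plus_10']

add column reports_plus_10 = df['reports'] + 10:
       dept level  reports  reports_plus_10
0        HR    L4        0               10
1      Data    L4        5               15
2        HR    L7        8               18
3       Eng    L6        9               19
4     Sales    L6        9               19
5   Finance    L7        4               14
6        HR    L5        5               15
7       Eng    L3        0               10
8   Finance    L7        8               18
9       Eng    L5        8               18
10    Legal    L6        9               19
11    Legal    L3        3               13
12  Finance    L4        1               11
group by dept, sum of reports_plus_10:
dept
Data       15
Eng        47
Finance    43
HR         43
Legal      32
Sales      19
Name: reports_plus_10, dtype: int64
reset_index():
      dept  reports_plus_10
0     Data               15
1      Eng               47
2  Finance               43
3       HR               43
4    Legal               32
5    Sales               19
filter rows where reports_plus_10 >= 43:
      dept  reports_plus_10
1      Eng               47
2  Finance               43
3       HR               43

47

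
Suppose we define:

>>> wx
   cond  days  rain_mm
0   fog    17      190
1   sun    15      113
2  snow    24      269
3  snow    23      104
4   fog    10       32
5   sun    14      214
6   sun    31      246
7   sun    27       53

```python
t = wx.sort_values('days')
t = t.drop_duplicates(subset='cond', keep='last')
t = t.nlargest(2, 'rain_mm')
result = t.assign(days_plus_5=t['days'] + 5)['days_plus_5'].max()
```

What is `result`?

sort by days:
   cond  days  rain_mm
4   fog    10       32
5   sun    14      214
1   sun    15      113
0   fog    17      190
3  snow    23      104
2  snow    24      269
7   sun    27       53
6   sun    31      246
drop duplicate cond (keep=last):
   cond  days  rain_mm
0   fog    17      190
2  snow    24      269
6   sun    31      246
take 2 rows with largest rain_mm:
   cond  days  rain_mm
2  snow    24      269
6   sun    31      246
add column days_plus_5 = t['days'] + 5:
   cond  days  rain_mm  days_plus_5
2  snow    24      269           29
6   sun    31      246           36

36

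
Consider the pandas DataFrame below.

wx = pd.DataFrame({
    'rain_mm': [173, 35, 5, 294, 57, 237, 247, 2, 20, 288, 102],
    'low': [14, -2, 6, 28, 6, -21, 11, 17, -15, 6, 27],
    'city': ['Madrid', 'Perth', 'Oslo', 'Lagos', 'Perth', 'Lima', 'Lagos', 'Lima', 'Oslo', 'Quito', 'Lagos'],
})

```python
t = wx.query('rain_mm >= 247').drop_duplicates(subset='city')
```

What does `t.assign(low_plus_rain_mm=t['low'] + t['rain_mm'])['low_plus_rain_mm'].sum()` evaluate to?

filter rows where rain_mm >= 247:
   rain_mm  low   city
3      294   28  Lagos
6      247   11  Lagos
9      288    6  Quito
drop duplicate city (keep=first):
   rain_mm  low   city
3      294   28  Lagos
9      288    6  Quito
add column low_plus_rain_mm = t['low'] + t['rain_mm']:
   rain_mm  low   city  low_plus_rain_mm
3      294   28  Lagos               322
9      288    6  Quito               294

616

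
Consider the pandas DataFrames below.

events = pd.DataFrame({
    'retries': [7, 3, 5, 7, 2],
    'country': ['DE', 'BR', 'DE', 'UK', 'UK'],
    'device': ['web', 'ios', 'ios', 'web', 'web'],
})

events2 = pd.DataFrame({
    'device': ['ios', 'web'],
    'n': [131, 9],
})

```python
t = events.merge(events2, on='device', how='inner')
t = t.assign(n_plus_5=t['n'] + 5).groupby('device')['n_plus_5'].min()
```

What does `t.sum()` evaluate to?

150

merge on 'device' (how='inner') → 5 rows:
   retries country device    n
0        7      DE    web    9
1        3      BR    ios  131
2        5      DE    ios  131
3        7      UK    web    9
4        2      UK    web    9
add column n_plus_5 = t['n'] + 5:
   retries country device    n  n_plus_5
0        7      DE    web    9        14
1        3      BR    ios  131       136
2        5      DE    ios  131       136
3        7      UK    web    9        14
4        2      UK    web    9        14
group by device, min of n_plus_5:
device
ios    136
web     14
Name: n_plus_5, dtype: int64
Then the sum of the resulting series: 150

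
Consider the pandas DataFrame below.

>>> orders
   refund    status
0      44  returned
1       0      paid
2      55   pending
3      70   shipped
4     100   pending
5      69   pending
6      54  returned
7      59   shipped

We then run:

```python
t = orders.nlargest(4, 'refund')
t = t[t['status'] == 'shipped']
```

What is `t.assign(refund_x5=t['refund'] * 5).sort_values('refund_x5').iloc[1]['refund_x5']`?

take 4 rows with largest refund:
   refund   status
4     100  pending
3      70  shipped
5      69  pending
7      59  shipped
filter rows where status == 'shipped':
   refund   status
3      70  shipped
7      59  shipped
add column refund_x5 = t['refund'] * 5:
   refund   status  refund_x5
3      70  shipped        350
7      59  shipped        295
sort by refund_x5:
   refund   status  refund_x5
7      59  shipped        295
3      70  shipped        350
Hence 350.

350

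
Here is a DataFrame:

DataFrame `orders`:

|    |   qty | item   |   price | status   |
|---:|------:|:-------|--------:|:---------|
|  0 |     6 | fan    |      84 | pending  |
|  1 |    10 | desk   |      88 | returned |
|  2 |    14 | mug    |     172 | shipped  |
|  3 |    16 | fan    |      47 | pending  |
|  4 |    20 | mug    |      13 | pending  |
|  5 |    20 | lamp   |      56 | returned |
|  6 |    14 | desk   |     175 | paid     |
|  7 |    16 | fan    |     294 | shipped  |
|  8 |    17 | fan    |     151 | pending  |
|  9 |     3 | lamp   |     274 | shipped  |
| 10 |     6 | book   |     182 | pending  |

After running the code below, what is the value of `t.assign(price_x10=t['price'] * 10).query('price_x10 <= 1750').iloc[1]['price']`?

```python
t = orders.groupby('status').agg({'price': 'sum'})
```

group by status, sum of price:
          price
status         
paid        175
pending     477
returned    144
shipped     740
add column price_x10 = t['price'] * 10:
          price  price_x10
status                    
paid        175       1750
pending     477       4770
returned    144       1440
shipped     740       7400
filter rows where price_x10 <= 1750:
          price  price_x10
status                    
paid        175       1750
returned    144       1440
Reading off the value at position 1, column 'price', we get 144.

144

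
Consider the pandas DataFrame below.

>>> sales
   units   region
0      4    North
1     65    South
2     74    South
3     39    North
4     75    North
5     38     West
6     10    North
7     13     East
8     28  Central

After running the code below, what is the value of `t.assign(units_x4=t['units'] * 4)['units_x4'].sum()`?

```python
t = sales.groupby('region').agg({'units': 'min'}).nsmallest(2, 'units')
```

68

group by region, min of units:
         units
region        
Central     28
East        13
North        4
South       65
West        38
take 2 rows with smallest units:
        units
region       
North       4
East       13
add column units_x4 = t['units'] * 4:
        units  units_x4
region                 
North       4        16
East       13        52
Then the sum of column 'units_x4': 68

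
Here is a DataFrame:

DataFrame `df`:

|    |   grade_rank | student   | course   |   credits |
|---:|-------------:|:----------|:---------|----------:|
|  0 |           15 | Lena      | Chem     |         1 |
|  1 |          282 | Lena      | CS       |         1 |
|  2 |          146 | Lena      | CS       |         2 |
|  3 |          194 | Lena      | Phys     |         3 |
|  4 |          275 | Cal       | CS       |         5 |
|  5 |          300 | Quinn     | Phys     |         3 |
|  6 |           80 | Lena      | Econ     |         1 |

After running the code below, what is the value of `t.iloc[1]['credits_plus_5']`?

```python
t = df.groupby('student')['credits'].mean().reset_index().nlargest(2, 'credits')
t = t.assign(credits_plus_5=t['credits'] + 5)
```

group by student, mean of credits:
student
Cal      5.0
Lena     1.6
Quinn    3.0
Name: credits, dtype: float64
reset_index():
  student  credits
0     Cal      5.0
1    Lena      1.6
2   Quinn      3.0
take 2 rows with largest credits:
  student  credits
0     Cal      5.0
2   Quinn      3.0
add column credits_plus_5 = t['credits'] + 5:
  student  credits  credits_plus_5
0     Cal      5.0            10.0
2   Quinn      3.0             8.0
Then the value at position 1, column 'credits_plus_5': 8.0

8.0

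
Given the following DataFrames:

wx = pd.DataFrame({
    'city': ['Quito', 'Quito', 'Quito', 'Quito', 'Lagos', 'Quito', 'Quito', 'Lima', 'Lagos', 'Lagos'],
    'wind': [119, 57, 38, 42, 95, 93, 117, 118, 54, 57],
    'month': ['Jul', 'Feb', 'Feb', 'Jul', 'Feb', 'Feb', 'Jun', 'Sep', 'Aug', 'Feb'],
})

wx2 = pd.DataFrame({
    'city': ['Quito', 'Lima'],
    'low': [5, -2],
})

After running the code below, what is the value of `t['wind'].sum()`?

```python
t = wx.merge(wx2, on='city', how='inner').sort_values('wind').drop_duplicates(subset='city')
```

merge on 'city' (how='inner') → 7 rows:
    city  wind month  low
0  Quito   119   Jul    5
1  Quito    57   Feb    5
2  Quito    38   Feb    5
3  Quito    42   Jul    5
4  Quito    93   Feb    5
5  Quito   117   Jun    5
6   Lima   118   Sep   -2
sort by wind:
    city  wind month  low
2  Quito    38   Feb    5
3  Quito    42   Jul    5
1  Quito    57   Feb    5
4  Quito    93   Feb    5
5  Quito   117   Jun    5
6   Lima   118   Sep   -2
0  Quito   119   Jul    5
drop duplicate city (keep=first):
    city  wind month  low
2  Quito    38   Feb    5
6   Lima   118   Sep   -2

156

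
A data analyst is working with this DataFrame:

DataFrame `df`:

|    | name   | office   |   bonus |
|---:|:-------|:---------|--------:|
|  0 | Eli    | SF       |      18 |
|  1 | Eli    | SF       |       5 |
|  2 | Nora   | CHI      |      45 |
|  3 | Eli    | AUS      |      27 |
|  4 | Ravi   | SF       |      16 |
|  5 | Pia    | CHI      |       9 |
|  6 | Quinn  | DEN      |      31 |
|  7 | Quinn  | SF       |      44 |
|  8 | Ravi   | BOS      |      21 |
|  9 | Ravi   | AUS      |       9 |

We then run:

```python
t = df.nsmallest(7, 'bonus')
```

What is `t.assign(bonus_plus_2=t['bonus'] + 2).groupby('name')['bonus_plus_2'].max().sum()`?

63

take 7 rows with smallest bonus:
   name office  bonus
1   Eli     SF      5
5   Pia    CHI      9
9  Ravi    AUS      9
4  Ravi     SF     16
0   Eli     SF     18
8  Ravi    BOS     21
3   Eli    AUS     27
add column bonus_plus_2 = t['bonus'] + 2:
   name office  bonus  bonus_plus_2
1   Eli     SF      5             7
5   Pia    CHI      9            11
9  Ravi    AUS      9            11
4  Ravi     SF     16            18
0   Eli     SF     18            20
8  Ravi    BOS     21            23
3   Eli    AUS     27            29
group by name, max of bonus_plus_2:
name
Eli     29
Pia     11
Ravi    23
Name: bonus_plus_2, dtype: int64
sum of the resulting series → 63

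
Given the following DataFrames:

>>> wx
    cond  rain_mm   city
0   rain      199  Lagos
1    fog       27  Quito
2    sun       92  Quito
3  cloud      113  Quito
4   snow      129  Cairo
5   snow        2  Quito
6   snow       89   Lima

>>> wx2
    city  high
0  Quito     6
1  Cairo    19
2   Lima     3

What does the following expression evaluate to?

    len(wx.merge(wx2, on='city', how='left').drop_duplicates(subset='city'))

merge on 'city' (how='left') → 7 rows:
    cond  rain_mm   city  high
0   rain      199  Lagos   NaN
1    fog       27  Quito   6.0
2    sun       92  Quito   6.0
3  cloud      113  Quito   6.0
4   snow      129  Cairo  19.0
5   snow        2  Quito   6.0
6   snow       89   Lima   3.0
drop duplicate city (keep=first):
   cond  rain_mm   city  high
0  rain      199  Lagos   NaN
1   fog       27  Quito   6.0
4  snow      129  Cairo  19.0
6  snow       89   Lima   3.0
Taking the number of rows gives 4.

4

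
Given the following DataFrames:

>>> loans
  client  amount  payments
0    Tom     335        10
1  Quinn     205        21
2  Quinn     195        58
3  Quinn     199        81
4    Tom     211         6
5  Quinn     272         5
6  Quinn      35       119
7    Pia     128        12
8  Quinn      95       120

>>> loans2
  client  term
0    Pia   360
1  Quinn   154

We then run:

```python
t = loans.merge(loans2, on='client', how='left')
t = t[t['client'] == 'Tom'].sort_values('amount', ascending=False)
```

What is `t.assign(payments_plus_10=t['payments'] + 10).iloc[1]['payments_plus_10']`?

merge on 'client' (how='left') → 9 rows:
  client  amount  payments   term
0    Tom     335        10    NaN
1  Quinn     205        21  154.0
2  Quinn     195        58  154.0
3  Quinn     199        81  154.0
4    Tom     211         6    NaN
5  Quinn     272         5  154.0
6  Quinn      35       119  154.0
7    Pia     128        12  360.0
8  Quinn      95       120  154.0
filter rows where client == 'Tom':
  client  amount  payments  term
0    Tom     335        10   NaN
4    Tom     211         6   NaN
sort by amount descending:
  client  amount  payments  term
0    Tom     335        10   NaN
4    Tom     211         6   NaN
add column payments_plus_10 = t['payments'] + 10:
  client  amount  payments  term  payments_plus_10
0    Tom     335        10   NaN                20
4    Tom     211         6   NaN                16
Taking the value at position 1, column 'payments_plus_10' gives 16.

16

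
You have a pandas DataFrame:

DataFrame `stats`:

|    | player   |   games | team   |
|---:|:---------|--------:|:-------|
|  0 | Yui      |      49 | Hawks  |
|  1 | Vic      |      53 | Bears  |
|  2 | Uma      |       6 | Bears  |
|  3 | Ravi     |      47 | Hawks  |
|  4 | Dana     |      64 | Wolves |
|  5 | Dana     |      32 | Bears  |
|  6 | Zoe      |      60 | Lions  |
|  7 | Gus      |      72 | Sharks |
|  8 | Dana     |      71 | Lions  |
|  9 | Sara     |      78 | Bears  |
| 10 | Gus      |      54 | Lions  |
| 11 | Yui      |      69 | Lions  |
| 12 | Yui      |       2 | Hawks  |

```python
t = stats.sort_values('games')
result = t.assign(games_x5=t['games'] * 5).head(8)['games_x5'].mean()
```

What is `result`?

sort by games:
   player  games    team
12    Yui      2   Hawks
2     Uma      6   Bears
5    Dana     32   Bears
3    Ravi     47   Hawks
0     Yui     49   Hawks
1     Vic     53   Bears
10    Gus     54   Lions
6     Zoe     60   Lions
4    Dana     64  Wolves
11    Yui     69   Lions
8    Dana     71   Lions
7     Gus     72  Sharks
9    Sara     78   Bears
add column games_x5 = t['games'] * 5:
   player  games    team  games_x5
12    Yui      2   Hawks        10
2     Uma      6   Bears        30
5    Dana     32   Bears       160
3    Ravi     47   Hawks       235
0     Yui     49   Hawks       245
1     Vic     53   Bears       265
10    Gus     54   Lions       270
6     Zoe     60   Lions       300
4    Dana     64  Wolves       320
11    Yui     69   Lions       345
8    Dana     71   Lions       355
7     Gus     72  Sharks       360
9    Sara     78   Bears       390
take first 8 rows:
   player  games   team  games_x5
12    Yui      2  Hawks        10
2     Uma      6  Bears        30
5    Dana     32  Bears       160
3    Ravi     47  Hawks       235
0     Yui     49  Hawks       245
1     Vic     53  Bears       265
10    Gus     54  Lions       270
6     Zoe     60  Lions       300
Then the mean of column 'games_x5': 189.375

189.375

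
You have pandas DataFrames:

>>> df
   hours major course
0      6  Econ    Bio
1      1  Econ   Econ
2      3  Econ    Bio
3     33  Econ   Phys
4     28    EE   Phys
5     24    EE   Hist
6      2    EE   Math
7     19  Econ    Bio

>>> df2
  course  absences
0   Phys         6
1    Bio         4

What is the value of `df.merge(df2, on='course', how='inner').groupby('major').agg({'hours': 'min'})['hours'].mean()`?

merge on 'course' (how='inner') → 5 rows:
   hours major course  absences
0      6  Econ    Bio         4
1      3  Econ    Bio         4
2     33  Econ   Phys         6
3     28    EE   Phys         6
4     19  Econ    Bio         4
group by major, min of hours:
       hours
major       
EE        28
Econ       3
Taking the mean of column 'hours' gives 15.5.

15.5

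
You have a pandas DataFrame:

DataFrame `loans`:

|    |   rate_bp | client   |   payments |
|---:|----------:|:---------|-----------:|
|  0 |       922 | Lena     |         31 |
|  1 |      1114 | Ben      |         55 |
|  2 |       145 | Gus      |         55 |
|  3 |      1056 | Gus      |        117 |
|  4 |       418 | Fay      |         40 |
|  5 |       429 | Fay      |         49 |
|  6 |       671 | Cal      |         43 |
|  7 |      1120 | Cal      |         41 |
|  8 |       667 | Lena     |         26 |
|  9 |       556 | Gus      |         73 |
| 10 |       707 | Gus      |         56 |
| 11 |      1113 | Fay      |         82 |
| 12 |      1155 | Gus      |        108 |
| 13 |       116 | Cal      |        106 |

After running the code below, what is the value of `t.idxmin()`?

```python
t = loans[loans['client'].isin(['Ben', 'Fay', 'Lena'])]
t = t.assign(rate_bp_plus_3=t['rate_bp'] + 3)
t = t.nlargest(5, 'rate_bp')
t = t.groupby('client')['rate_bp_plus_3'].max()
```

filter rows where client in ['Ben', 'Fay', 'Lena']:
    rate_bp client  payments
0       922   Lena        31
1      1114    Ben        55
4       418    Fay        40
5       429    Fay        49
8       667   Lena        26
11     1113    Fay        82
add column rate_bp_plus_3 = t['rate_bp'] + 3:
    rate_bp client  payments  rate_bp_plus_3
0       922   Lena        31             925
1      1114    Ben        55            1117
4       418    Fay        40             421
5       429    Fay        49             432
8       667   Lena        26             670
11     1113    Fay        82            1116
take 5 rows with largest rate_bp:
    rate_bp client  payments  rate_bp_plus_3
1      1114    Ben        55            1117
11     1113    Fay        82            1116
0       922   Lena        31             925
8       667   Lena        26             670
5       429    Fay        49             432
group by client, max of rate_bp_plus_3:
client
Ben     1117
Fay     1116
Lena     925
Name: rate_bp_plus_3, dtype: int64
Taking the label with the smallest value gives Lena.

Lena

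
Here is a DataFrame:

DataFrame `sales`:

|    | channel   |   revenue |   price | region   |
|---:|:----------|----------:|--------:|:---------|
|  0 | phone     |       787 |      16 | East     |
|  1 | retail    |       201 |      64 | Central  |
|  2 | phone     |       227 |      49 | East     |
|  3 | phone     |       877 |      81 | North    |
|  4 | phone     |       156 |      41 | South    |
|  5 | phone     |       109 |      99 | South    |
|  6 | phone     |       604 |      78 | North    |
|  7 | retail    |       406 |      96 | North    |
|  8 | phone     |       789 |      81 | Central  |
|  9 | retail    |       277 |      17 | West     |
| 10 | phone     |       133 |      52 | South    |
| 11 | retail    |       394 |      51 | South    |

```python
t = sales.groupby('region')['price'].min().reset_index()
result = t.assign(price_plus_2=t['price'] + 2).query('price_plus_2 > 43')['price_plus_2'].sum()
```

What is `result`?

146

group by region, min of price:
region
Central    64
East       16
North      78
South      41
West       17
Name: price, dtype: int64
reset_index():
    region  price
0  Central     64
1     East     16
2    North     78
3    South     41
4     West     17
add column price_plus_2 = t['price'] + 2:
    region  price  price_plus_2
0  Central     64            66
1     East     16            18
2    North     78            80
3    South     41            43
4     West     17            19
filter rows where price_plus_2 > 43:
    region  price  price_plus_2
0  Central     64            66
2    North     78            80
The sum of column 'price_plus_2' is 146.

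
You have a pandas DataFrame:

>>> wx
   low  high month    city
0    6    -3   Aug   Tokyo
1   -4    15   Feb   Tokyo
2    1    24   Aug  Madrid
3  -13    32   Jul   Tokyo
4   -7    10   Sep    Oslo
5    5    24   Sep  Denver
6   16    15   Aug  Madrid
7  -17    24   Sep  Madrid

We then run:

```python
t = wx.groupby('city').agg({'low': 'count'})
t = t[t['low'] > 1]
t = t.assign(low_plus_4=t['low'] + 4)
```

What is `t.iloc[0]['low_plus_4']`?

7

group by city, count of low:
        low
city       
Denver    1
Madrid    3
Oslo      1
Tokyo     3
filter rows where low > 1:
        low
city       
Madrid    3
Tokyo     3
add column low_plus_4 = t['low'] + 4:
        low  low_plus_4
city                   
Madrid    3           7
Tokyo     3           7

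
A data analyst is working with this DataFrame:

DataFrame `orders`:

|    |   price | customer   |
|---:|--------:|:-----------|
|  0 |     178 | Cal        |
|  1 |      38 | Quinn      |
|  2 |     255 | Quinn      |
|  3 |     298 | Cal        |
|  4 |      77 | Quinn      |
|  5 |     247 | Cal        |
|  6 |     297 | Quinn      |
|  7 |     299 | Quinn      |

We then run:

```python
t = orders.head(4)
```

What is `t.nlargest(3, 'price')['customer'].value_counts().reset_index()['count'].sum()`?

take first 4 rows:
   price customer
0    178      Cal
1     38    Quinn
2    255    Quinn
3    298      Cal
take 3 rows with largest price:
   price customer
3    298      Cal
2    255    Quinn
0    178      Cal
value_counts of customer:
customer
Cal      2
Quinn    1
Name: count, dtype: int64
reset_index():
  customer  count
0      Cal      2
1    Quinn      1
So sum() = 3.

3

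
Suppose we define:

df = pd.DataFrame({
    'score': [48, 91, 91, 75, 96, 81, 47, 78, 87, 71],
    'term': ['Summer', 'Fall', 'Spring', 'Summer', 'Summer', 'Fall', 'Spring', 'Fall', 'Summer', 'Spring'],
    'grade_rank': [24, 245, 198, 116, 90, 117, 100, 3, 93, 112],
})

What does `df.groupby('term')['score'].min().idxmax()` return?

Fall

group by term, min of score:
term
Fall      78
Spring    47
Summer    48
Name: score, dtype: int64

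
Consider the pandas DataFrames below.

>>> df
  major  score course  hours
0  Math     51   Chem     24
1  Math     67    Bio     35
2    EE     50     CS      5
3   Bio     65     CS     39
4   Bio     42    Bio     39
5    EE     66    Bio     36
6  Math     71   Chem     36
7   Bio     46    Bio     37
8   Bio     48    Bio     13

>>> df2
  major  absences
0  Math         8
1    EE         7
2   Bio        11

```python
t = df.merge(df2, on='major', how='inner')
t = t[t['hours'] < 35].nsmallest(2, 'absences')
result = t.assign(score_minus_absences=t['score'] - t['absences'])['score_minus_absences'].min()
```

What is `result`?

43

merge on 'major' (how='inner') → 9 rows:
  major  score course  hours  absences
0  Math     51   Chem     24         8
1  Math     67    Bio     35         8
2    EE     50     CS      5         7
3   Bio     65     CS     39        11
4   Bio     42    Bio     39        11
5    EE     66    Bio     36         7
6  Math     71   Chem     36         8
7   Bio     46    Bio     37        11
8   Bio     48    Bio     13        11
filter rows where hours < 35:
  major  score course  hours  absences
0  Math     51   Chem     24         8
2    EE     50     CS      5         7
8   Bio     48    Bio     13        11
take 2 rows with smallest absences:
  major  score course  hours  absences
2    EE     50     CS      5         7
0  Math     51   Chem     24         8
add column score_minus_absences = t['score'] - t['absences']:
  major  score course  hours  absences  score_minus_absences
2    EE     50     CS      5         7                    43
0  Math     51   Chem     24         8                    43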